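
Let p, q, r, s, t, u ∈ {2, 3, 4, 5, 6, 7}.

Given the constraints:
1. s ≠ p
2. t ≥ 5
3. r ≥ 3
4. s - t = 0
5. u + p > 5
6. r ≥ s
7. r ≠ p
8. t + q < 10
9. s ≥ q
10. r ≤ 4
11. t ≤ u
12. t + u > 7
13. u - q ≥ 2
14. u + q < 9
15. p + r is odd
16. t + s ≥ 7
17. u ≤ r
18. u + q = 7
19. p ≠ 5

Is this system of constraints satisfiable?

Unsatisfiable

From constraints 2 and 11: u ≥ t and t ≥ 5, so u ≥ 5. From constraints 10 and 17: u ≤ r and r ≤ 4, so u ≤ 4. But 4 < 5, so no value of u works.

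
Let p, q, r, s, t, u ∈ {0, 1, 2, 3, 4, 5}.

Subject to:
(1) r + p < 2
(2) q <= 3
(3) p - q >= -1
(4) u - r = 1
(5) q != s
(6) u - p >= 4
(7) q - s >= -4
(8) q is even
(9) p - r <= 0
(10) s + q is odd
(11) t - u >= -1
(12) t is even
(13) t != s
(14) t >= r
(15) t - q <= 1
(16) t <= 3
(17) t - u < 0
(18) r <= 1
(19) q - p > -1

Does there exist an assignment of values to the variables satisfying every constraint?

Unsatisfiable

Constraints 3, 6, 11, and 15 give u − p ≥ 4, p − q ≥ -1, q − t ≥ -1, t − u ≥ -1.
Adding all 4 inequalities: the left sides telescope to 0, and the right sides sum to 4 + (-1) + (-1) + (-1) = 1. So 0 ≥ 1, which is false.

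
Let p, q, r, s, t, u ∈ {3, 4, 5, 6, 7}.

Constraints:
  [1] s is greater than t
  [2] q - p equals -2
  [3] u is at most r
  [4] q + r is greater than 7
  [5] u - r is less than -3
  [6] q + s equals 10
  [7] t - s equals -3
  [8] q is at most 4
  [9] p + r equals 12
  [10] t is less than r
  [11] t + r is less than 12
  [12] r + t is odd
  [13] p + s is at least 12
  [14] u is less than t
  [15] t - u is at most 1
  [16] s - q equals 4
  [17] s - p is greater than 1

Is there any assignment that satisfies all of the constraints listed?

Satisfiable

Take p = 5, q = 3, r = 7, s = 7, t = 4, u = 3. Then constraint 2: q - p = -2; constraint 4: q + r = 10, and every other listed constraint is also met.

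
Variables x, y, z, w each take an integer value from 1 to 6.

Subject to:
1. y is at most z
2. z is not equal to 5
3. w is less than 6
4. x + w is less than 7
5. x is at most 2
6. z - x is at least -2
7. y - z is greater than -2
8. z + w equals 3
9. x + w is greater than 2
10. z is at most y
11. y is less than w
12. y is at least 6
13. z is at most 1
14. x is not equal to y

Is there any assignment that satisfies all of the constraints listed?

Unsatisfiable

From constraint 12: y ≥ 6. From constraints 1 and 13: y ≤ z and z ≤ 1, so y ≤ 1. But 1 < 6, so no value of y works.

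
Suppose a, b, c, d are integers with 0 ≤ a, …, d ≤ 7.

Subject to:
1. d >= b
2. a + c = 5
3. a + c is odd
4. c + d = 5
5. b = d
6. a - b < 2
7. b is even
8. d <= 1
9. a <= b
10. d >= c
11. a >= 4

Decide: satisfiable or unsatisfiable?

Unsatisfiable

From constraints 9 and 11: b ≥ a and a ≥ 4, so b ≥ 4. From constraints 1 and 8: b ≤ d and d ≤ 1, so b ≤ 1. But 1 < 4, so no value of b works.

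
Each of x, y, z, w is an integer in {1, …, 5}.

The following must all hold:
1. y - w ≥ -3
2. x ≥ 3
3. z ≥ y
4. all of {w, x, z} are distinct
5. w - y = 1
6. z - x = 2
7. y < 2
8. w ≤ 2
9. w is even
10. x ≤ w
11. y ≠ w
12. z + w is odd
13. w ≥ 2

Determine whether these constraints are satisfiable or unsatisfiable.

Unsatisfiable

From constraints 2 and 10: w ≥ x and x ≥ 3, so w ≥ 3. From constraint 8: w ≤ 2. But 2 < 3, so no value of w works.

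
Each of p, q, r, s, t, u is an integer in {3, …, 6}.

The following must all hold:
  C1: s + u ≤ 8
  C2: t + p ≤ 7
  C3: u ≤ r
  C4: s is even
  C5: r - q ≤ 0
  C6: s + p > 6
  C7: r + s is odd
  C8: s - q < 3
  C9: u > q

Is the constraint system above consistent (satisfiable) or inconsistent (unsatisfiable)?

Unsatisfiable

Constraints 3, 5, and 9 give r ≤ q, q < u, u ≤ r. Chaining: r ≤ q < u ≤ r, which forces r < r — impossible.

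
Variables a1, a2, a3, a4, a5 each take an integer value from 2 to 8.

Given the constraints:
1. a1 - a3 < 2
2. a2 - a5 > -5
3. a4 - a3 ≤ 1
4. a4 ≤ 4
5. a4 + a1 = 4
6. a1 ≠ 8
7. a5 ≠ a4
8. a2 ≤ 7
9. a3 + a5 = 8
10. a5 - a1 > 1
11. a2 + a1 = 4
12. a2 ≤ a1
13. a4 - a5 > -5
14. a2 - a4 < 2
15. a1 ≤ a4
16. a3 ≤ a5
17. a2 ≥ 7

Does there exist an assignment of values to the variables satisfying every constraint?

From constraints 12 and 17: a1 ≥ a2 and a2 ≥ 7, so a1 ≥ 7. From constraints 4 and 15: a1 ≤ a4 and a4 ≤ 4, so a1 ≤ 4. But 4 < 7, so no value of a1 works.

Unsatisfiable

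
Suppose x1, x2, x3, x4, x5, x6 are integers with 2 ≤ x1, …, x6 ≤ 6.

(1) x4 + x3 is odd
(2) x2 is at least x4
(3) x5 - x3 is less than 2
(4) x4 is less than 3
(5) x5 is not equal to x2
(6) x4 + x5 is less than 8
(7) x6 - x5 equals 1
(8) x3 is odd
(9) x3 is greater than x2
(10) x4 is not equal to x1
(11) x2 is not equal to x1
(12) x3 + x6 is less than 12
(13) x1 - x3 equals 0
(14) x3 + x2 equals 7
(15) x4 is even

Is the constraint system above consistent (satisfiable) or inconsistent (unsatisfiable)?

The assignment x1 = 5, x2 = 2, x3 = 5, x4 = 2, x5 = 4, x6 = 5 works:
  constraint 3 holds since x5 - x3 = -1.
  constraint 6 holds since x4 + x5 = 6.
The rest check out directly.

Satisfiable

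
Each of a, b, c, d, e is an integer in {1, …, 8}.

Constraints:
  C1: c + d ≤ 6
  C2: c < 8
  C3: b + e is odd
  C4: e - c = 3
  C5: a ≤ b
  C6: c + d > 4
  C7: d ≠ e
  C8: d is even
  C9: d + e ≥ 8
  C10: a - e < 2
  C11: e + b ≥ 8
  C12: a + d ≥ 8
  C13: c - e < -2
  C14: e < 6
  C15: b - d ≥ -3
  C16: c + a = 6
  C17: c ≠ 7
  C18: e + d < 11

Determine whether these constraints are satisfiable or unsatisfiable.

Satisfiable

The assignment a = 4, b = 4, c = 2, d = 4, e = 5 works:
  constraint 1 holds since c + d = 6.
  constraint 4 holds since e - c = 3.
  constraint 6 holds since c + d = 6.
The rest check out directly.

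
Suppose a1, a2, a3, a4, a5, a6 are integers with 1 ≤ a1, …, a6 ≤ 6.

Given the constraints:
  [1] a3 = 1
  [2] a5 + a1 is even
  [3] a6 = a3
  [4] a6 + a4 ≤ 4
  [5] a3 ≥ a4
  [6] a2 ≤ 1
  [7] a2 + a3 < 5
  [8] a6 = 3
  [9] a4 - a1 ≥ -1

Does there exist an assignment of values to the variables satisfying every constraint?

Unsatisfiable

Constraint 8 fixes a6 = 3 and constraint 1 fixes a3 = 1, but constraint 3 requires a6 = a3. Since 3 ≠ 1, contradiction.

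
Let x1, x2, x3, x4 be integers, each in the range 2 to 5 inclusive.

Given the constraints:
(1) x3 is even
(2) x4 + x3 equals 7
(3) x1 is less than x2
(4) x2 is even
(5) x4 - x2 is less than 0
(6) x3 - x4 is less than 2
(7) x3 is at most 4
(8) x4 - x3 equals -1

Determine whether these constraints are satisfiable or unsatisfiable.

Satisfiable

Try x1 = 2, x2 = 4, x3 = 4, x4 = 3.
Check constraint 2: x4 + x3 = 7; constraint 5: x4 - x2 = -1; constraint 6: x3 - x4 = 1. The remaining constraints are straightforward to verify.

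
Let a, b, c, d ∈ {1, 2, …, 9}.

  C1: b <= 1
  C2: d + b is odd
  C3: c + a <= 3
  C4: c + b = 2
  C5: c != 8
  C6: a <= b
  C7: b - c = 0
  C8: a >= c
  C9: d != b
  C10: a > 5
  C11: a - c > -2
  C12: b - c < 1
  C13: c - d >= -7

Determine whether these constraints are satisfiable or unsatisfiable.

From constraint 10: a ≥ 6. From constraints 1 and 6: a ≤ b and b ≤ 1, so a ≤ 1. But 1 < 6, so no value of a works.

Unsatisfiable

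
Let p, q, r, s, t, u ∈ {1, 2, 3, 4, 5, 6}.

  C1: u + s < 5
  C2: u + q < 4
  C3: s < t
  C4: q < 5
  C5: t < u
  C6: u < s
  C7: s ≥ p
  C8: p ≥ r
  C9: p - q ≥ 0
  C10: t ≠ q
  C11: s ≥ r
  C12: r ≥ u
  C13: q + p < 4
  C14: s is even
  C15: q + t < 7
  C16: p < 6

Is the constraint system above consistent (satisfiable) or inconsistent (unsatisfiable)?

Constraints 3, 5, 7, 8, and 12 give r ≤ p, p ≤ s, s < t, t < u, u ≤ r. Chaining: r ≤ p ≤ s < t < u ≤ r, which forces r < r — impossible.

Unsatisfiable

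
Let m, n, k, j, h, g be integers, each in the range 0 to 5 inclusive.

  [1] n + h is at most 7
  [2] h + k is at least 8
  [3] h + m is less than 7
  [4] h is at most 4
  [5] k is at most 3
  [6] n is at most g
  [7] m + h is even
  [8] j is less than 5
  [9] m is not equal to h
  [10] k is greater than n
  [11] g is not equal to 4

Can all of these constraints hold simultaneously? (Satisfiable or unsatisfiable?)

From constraint 4: h ≤ 4. From constraint 5: k ≤ 3. Hence h + k ≤ 7. But constraint 2 requires h + k ≥ 8, and 8 > 7. Contradiction.

Unsatisfiable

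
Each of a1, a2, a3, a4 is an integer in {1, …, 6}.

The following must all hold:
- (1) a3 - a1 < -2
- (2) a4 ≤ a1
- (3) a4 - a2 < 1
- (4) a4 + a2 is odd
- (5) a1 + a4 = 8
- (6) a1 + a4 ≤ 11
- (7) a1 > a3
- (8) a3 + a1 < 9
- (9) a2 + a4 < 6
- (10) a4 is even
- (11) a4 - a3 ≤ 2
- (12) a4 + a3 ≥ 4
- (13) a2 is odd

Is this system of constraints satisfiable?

The assignment a1 = 6, a2 = 3, a3 = 2, a4 = 2 works:
  constraint 1 holds since a3 - a1 = -4.
  constraint 3 holds since a4 - a2 = -1.
The rest check out directly.

Satisfiable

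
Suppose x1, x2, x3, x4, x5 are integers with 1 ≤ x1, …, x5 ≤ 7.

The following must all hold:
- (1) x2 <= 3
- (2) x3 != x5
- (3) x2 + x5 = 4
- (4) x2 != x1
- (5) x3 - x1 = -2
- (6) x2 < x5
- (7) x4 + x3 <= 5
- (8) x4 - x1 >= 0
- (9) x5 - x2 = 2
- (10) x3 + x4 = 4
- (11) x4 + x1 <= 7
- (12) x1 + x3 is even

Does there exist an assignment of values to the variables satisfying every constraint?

Take x1 = 3, x2 = 1, x3 = 1, x4 = 3, x5 = 3. Then constraint 3: x2 + x5 = 4; constraint 5: x3 - x1 = -2; constraint 7: x4 + x3 = 4, and every other listed constraint is also met.

Satisfiable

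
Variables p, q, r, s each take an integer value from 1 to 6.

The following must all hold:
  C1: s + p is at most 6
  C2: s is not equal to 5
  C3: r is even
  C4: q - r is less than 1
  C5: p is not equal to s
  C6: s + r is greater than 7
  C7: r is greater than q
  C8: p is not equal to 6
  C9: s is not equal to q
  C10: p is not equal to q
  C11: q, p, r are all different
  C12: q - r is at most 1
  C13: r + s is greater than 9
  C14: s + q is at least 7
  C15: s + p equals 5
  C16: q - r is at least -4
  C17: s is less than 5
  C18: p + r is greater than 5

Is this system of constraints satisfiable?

Setting (p, q, r, s) = (1, 5, 6, 4) satisfies everything: constraint 1: s + p = 5; constraint 4: q - r = -1; constraint 6: s + r = 10, and the others follow.

Satisfiable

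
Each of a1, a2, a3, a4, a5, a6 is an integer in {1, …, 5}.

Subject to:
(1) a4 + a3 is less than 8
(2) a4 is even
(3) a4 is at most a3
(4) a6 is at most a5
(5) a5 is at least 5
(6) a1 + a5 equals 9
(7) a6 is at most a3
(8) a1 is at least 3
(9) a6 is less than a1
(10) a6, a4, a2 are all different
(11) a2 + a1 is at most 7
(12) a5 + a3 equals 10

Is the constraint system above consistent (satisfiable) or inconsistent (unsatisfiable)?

Satisfiable

The assignment a1 = 4, a2 = 3, a3 = 5, a4 = 2, a5 = 5, a6 = 1 works:
  constraint 1 holds since a4 + a3 = 7.
  constraint 6 holds since a1 + a5 = 9.
  constraint 11 holds since a2 + a1 = 7.
The rest check out directly.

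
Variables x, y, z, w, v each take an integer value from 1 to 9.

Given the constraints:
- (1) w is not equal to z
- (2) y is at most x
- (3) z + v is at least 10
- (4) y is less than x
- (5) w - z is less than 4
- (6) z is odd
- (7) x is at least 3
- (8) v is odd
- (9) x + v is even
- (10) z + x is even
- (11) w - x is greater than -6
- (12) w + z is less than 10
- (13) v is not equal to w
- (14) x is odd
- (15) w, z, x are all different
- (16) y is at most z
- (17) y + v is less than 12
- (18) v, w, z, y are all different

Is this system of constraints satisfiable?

Satisfiable

Try x = 9, y = 2, z = 3, w = 5, v = 9.
Check constraint 3: z + v = 12; constraint 5: w - z = 2; constraint 11: w - x = -4. The remaining constraints are straightforward to verify.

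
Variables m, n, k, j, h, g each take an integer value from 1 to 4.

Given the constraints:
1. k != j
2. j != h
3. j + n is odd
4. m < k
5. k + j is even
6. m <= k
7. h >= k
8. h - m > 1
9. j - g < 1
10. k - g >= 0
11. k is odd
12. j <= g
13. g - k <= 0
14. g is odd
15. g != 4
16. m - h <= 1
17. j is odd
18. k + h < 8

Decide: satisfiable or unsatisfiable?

Setting (m, n, k, j, h, g) = (1, 2, 3, 1, 3, 1) satisfies everything: constraint 8: h - m = 2; constraint 9: j - g = 0, and the others follow.

Satisfiable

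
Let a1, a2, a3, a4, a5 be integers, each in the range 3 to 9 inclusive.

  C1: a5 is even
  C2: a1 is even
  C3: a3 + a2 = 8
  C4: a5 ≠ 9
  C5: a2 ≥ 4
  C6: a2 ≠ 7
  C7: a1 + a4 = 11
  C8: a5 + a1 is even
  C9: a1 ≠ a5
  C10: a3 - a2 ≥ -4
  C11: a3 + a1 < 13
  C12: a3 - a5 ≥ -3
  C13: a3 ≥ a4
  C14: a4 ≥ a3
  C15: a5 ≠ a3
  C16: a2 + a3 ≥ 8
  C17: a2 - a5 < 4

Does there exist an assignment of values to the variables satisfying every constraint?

The assignment a1 = 8, a2 = 5, a3 = 3, a4 = 3, a5 = 4 works:
  constraint 3 holds since a3 + a2 = 8.
  constraint 7 holds since a1 + a4 = 11.
  constraint 10 holds since a3 - a2 = -2.
The rest check out directly.

Satisfiable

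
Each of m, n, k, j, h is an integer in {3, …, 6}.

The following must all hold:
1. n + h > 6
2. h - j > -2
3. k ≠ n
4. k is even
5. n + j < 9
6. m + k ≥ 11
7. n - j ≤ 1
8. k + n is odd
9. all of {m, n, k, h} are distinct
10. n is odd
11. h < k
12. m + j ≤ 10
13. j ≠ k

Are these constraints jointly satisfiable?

Try m = 5, n = 3, k = 6, j = 5, h = 4.
Check constraint 1: n + h = 7; constraint 2: h - j = -1; constraint 5: n + j = 8. The remaining constraints are straightforward to verify.

Satisfiable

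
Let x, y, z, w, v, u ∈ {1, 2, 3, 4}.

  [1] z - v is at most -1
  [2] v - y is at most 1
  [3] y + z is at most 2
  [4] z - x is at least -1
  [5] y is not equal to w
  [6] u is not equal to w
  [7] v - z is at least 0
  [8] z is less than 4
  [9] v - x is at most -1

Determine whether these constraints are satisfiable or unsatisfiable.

Constraints 1, 4, and 9 give x − v ≥ 1, v − z ≥ 1, z − x ≥ -1.
Adding all 3 inequalities: the left sides telescope to 0, and the right sides sum to 1 + 1 + (-1) = 1. So 0 ≥ 1, which is false.

Unsatisfiable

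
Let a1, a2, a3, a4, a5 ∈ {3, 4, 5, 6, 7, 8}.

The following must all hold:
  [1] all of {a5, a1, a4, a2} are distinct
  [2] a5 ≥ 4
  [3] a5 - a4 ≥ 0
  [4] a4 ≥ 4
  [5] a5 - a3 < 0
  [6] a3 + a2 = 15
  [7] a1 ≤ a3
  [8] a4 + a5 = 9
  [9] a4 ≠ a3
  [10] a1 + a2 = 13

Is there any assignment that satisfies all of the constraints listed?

Satisfiable

Try a1 = 6, a2 = 7, a3 = 8, a4 = 4, a5 = 5.
Check constraint 3: a5 - a4 = 1; constraint 5: a5 - a3 = -3; constraint 6: a3 + a2 = 15. The remaining constraints are straightforward to verify.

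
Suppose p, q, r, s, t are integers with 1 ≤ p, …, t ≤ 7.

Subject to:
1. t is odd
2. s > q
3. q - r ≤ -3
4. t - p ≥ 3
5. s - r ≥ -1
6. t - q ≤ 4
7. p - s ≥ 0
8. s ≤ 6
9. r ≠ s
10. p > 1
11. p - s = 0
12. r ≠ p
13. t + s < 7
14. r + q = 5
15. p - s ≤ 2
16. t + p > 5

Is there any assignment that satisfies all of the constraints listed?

Unsatisfiable

Constraints 3, 4, 5, 6, and 7 give t − p ≥ 3, p − s ≥ 0, s − r ≥ -1, r − q ≥ 3, q − t ≥ -4.
Adding all 5 inequalities: the left sides telescope to 0, and the right sides sum to 3 + 0 + (-1) + 3 + (-4) = 1. So 0 ≥ 1, which is false.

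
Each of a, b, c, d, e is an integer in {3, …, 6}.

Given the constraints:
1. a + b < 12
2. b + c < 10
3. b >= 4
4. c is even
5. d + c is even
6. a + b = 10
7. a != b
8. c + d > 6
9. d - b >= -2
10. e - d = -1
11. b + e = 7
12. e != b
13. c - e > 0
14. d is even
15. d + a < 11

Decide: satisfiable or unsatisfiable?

Satisfiable

One satisfying assignment is a = 6, b = 4, c = 4, d = 4, e = 3.
For the less obvious constraints — constraint 1: a + b = 10; constraint 2: b + c = 8 — and the others hold by inspection.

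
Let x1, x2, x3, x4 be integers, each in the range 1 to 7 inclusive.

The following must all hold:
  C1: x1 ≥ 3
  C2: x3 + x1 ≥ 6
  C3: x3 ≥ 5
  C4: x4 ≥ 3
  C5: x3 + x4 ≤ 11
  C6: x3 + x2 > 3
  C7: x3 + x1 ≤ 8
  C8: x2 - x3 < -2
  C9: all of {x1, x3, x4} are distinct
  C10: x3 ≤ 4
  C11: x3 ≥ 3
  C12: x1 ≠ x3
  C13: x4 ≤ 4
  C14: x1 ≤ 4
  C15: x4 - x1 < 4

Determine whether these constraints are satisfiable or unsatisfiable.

Unsatisfiable

Constraints 1, 4, 10, 11, 13, and 14 confine each of x1, x3, x4 to the 2 values {3, 4}.
Constraint 9 requires all 3 of them to be distinct, but only 2 values are available — impossible by the pigeonhole principle.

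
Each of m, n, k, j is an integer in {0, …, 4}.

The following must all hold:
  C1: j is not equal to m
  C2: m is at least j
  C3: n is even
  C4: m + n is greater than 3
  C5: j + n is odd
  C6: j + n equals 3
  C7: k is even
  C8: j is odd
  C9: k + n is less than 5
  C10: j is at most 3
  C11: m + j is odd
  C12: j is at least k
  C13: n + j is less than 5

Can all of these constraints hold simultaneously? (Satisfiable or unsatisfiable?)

Satisfiable

The assignment m = 4, n = 0, k = 2, j = 3 works:
  constraint 4 holds since m + n = 4.
  constraint 6 holds since j + n = 3.
The rest check out directly.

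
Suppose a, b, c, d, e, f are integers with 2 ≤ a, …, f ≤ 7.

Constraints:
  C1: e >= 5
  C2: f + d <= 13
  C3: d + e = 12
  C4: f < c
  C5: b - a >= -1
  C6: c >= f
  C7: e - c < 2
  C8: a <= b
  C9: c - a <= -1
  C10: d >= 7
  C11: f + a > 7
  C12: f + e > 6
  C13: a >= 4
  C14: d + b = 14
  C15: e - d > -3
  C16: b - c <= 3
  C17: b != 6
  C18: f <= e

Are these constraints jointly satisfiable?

The assignment a = 7, b = 7, c = 5, d = 7, e = 5, f = 3 works:
  constraint 2 holds since f + d = 10.
  constraint 3 holds since d + e = 12.
The rest check out directly.

Satisfiable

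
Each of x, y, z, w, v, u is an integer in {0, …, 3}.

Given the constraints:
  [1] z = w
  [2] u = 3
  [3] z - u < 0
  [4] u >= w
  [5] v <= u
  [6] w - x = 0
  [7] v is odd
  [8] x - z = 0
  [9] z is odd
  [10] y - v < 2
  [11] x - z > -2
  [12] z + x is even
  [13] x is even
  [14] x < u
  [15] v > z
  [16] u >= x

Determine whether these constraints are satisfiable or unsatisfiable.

Unsatisfiable

Constraint 9 makes z odd and constraint 13 makes x even, so z + x must be odd. Constraint 12 says z + x is even — contradiction.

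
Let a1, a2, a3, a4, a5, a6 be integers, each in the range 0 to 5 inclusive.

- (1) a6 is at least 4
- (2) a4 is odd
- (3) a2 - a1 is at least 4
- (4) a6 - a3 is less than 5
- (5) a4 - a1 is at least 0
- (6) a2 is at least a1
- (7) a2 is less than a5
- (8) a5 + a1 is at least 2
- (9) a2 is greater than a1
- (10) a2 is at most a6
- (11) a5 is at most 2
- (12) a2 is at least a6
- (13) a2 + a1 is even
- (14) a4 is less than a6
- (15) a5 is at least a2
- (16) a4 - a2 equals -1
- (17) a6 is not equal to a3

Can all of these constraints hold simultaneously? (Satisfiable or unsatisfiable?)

From constraints 1 and 12: a2 ≥ a6 and a6 ≥ 4, so a2 ≥ 4. From constraints 11 and 15: a2 ≤ a5 and a5 ≤ 2, so a2 ≤ 2. But 2 < 4, so no value of a2 works.

Unsatisfiable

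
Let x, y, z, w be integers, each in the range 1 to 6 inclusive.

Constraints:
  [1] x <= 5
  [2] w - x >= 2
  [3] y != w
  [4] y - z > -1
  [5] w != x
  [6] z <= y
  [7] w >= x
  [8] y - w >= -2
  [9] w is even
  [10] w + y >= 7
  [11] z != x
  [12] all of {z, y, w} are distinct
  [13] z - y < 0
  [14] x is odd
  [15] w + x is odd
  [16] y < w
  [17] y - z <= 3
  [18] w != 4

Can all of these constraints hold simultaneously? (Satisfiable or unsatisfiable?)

Satisfiable

Try x = 1, y = 4, z = 3, w = 6.
Check constraint 2: w - x = 5; constraint 4: y - z = 1; constraint 8: y - w = -2. The remaining constraints are straightforward to verify.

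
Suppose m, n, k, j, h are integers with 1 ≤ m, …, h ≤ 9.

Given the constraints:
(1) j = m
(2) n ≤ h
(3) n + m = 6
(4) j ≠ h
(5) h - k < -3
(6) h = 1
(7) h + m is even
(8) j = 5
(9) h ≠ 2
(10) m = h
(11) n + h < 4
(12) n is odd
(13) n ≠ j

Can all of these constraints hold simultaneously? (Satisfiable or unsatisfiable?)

Unsatisfiable

Constraint 8 fixes j = 5 and constraint 6 fixes h = 1. Constraints 1 and 10 give j = m = h, so j = h. But 5 ≠ 1 — contradiction.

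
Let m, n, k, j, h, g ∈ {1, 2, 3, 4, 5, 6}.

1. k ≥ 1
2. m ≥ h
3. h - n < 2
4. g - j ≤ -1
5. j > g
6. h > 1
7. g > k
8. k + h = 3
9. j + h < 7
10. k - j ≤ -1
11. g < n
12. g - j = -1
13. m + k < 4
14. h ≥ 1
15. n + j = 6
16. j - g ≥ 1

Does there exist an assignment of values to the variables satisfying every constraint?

Satisfiable

Take m = 2, n = 3, k = 1, j = 3, h = 2, g = 2. Then constraint 3: h - n = -1; constraint 4: g - j = -1, and every other listed constraint is also met.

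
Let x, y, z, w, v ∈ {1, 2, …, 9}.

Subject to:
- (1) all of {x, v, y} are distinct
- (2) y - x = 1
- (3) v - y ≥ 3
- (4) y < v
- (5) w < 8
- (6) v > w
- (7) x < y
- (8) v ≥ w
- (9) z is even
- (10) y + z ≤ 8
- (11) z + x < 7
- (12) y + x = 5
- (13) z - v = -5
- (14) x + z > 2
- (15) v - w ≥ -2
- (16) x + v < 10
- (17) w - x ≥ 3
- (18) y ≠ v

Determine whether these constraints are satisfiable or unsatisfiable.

Take x = 2, y = 3, z = 2, w = 6, v = 7. Then constraint 2: y - x = 1; constraint 3: v - y = 4; constraint 10: y + z = 5, and every other listed constraint is also met.

Satisfiable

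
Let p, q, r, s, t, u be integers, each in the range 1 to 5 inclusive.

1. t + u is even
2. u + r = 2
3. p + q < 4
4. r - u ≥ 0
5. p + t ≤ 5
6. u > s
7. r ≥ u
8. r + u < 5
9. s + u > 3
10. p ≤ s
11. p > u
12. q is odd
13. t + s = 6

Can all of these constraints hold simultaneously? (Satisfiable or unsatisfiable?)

Unsatisfiable

Constraints 6, 10, and 11 give u < p, p ≤ s, s < u. Chaining: u < p ≤ s < u, which forces u < u — impossible.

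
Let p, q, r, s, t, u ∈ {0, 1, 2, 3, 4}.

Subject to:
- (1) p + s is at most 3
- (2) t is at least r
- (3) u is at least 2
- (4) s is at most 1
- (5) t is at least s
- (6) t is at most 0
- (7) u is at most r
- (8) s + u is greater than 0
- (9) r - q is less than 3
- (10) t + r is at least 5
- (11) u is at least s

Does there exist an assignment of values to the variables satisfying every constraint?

Unsatisfiable

From constraints 3 and 7: r ≥ u and u ≥ 2, so r ≥ 2. From constraints 2 and 6: r ≤ t and t ≤ 0, so r ≤ 0. But 0 < 2, so no value of r works.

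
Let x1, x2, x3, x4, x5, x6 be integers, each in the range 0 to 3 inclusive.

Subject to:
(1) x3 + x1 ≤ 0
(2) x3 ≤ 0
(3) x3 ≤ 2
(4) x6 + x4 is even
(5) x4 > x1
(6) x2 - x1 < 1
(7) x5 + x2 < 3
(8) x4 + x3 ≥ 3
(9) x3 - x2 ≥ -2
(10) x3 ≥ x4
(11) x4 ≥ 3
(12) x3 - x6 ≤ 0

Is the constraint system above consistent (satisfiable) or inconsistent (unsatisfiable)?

From constraint 11: x4 ≥ 3. From constraints 3 and 10: x4 ≤ x3 and x3 ≤ 2, so x4 ≤ 2. But 2 < 3, so no value of x4 works.

Unsatisfiable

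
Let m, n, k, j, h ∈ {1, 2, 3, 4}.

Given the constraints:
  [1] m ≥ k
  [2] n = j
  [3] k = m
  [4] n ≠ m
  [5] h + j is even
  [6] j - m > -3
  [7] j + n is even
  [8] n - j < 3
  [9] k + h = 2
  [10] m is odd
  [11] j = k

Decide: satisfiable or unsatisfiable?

Unsatisfiable

From constraints 2, 3, and 11, n = j = k = m, so n = m. But constraint 4 says n ≠ m. Contradiction.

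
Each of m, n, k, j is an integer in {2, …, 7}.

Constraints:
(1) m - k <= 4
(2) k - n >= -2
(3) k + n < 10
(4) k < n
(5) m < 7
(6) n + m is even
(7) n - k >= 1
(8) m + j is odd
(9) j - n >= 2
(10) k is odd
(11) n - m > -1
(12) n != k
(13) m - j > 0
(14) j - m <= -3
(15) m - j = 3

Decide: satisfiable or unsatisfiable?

Constraints 1, 7, 9, and 14 give j − n ≥ 2, n − k ≥ 1, k − m ≥ -4, m − j ≥ 3.
Adding all 4 inequalities: the left sides telescope to 0, and the right sides sum to 2 + 1 + (-4) + 3 = 2. So 0 ≥ 2, which is false.

Unsatisfiable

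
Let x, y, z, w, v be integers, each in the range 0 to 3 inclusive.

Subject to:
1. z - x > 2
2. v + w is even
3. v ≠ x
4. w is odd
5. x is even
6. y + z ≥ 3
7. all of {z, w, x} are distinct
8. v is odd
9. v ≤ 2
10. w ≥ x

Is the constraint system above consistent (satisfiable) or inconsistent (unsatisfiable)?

Satisfiable

The assignment x = 0, y = 0, z = 3, w = 1, v = 1 works:
  constraint 1 holds since z - x = 3.
  constraint 6 holds since y + z = 3.
  constraint 7 holds since values 3, 1, 0 are distinct.
The rest check out directly.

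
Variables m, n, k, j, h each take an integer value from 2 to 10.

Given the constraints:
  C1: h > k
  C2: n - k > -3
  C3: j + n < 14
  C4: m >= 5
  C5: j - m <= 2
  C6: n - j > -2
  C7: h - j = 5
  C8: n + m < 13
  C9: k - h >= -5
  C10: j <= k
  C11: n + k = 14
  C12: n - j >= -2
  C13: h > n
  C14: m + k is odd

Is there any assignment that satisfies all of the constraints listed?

Satisfiable

Take m = 5, n = 6, k = 8, j = 5, h = 10. Then constraint 2: n - k = -2; constraint 3: j + n = 11; constraint 5: j - m = 0, and every other listed constraint is also met.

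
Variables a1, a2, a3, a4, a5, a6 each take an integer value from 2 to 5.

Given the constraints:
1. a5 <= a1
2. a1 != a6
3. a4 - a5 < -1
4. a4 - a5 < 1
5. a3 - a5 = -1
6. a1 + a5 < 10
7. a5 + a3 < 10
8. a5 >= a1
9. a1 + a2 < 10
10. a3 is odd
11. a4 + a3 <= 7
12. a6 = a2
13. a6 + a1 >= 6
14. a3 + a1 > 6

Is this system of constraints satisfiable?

The assignment a1 = 4, a2 = 3, a3 = 3, a4 = 2, a5 = 4, a6 = 3 works:
  constraint 3 holds since a4 - a5 = -2.
  constraint 4 holds since a4 - a5 = -2.
The rest check out directly.

Satisfiable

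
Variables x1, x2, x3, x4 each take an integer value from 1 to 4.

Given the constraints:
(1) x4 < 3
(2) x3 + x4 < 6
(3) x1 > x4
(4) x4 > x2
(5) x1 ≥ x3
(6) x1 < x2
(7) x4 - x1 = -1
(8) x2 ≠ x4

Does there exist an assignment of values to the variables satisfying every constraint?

Unsatisfiable

Constraints 3, 4, and 6 give x4 < x1, x1 < x2, x2 < x4. Chaining: x4 < x1 < x2 < x4, which forces x4 < x4 — impossible.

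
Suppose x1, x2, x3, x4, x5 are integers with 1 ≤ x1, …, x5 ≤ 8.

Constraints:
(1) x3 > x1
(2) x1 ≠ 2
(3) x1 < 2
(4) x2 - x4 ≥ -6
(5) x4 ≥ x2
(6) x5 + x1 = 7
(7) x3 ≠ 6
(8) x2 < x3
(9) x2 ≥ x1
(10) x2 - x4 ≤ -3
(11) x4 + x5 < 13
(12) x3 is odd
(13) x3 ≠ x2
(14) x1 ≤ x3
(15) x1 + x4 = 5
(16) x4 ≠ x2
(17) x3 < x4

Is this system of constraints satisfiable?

Satisfiable

Try x1 = 1, x2 = 1, x3 = 3, x4 = 4, x5 = 6.
Check constraint 4: x2 - x4 = -3; constraint 6: x5 + x1 = 7. The remaining constraints are straightforward to verify.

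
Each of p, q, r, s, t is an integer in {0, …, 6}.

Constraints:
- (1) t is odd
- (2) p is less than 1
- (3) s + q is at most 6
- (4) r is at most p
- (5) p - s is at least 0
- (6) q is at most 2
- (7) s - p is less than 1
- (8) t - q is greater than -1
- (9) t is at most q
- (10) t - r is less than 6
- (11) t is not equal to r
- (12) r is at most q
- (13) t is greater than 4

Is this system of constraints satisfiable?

Unsatisfiable

From constraint 13: t ≥ 5. From constraints 6 and 9: t ≤ q and q ≤ 2, so t ≤ 2. But 2 < 5, so no value of t works.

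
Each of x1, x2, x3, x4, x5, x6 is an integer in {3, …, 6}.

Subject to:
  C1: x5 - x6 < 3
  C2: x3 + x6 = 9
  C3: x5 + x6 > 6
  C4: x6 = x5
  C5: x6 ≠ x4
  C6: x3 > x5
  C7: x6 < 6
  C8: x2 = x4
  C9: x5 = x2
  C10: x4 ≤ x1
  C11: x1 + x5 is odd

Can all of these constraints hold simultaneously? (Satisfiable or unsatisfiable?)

Unsatisfiable

From constraints 4, 8, and 9, x6 = x5 = x2 = x4, so x6 = x4. But constraint 5 says x6 ≠ x4. Contradiction.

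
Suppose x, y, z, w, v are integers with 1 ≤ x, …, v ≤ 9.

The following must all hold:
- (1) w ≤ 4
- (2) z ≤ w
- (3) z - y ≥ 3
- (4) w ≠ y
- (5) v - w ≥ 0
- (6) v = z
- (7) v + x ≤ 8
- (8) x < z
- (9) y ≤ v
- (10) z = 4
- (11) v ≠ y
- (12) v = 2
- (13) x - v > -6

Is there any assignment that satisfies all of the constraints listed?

Constraint 12 fixes v = 2 and constraint 10 fixes z = 4, but constraint 6 requires v = z. Since 2 ≠ 4, contradiction.

Unsatisfiable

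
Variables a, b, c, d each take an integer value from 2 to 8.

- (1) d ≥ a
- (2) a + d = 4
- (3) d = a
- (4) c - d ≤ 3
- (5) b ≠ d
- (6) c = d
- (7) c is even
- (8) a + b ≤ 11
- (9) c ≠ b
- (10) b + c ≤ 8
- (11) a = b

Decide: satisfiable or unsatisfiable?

From constraints 3, 6, and 11, c = d = a = b, so c = b. But constraint 9 says c ≠ b. Contradiction.

Unsatisfiable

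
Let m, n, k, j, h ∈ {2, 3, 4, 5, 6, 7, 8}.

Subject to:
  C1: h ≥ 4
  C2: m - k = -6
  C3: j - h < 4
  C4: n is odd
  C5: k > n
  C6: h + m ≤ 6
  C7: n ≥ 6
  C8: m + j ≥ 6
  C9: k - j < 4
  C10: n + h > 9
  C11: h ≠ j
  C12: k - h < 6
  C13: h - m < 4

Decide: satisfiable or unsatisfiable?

Satisfiable

The assignment m = 2, n = 7, k = 8, j = 7, h = 4 works:
  constraint 2 holds since m - k = -6.
  constraint 3 holds since j - h = 3.
  constraint 6 holds since h + m = 6.
The rest check out directly.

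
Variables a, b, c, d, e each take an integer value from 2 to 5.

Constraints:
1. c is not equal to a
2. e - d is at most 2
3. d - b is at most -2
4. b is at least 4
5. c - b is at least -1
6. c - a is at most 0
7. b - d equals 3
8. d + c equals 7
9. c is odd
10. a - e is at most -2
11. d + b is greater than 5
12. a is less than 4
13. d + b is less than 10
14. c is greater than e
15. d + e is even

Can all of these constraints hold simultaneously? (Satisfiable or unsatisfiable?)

Constraints 2, 3, 5, 6, and 10 give b − d ≥ 2, d − e ≥ -2, e − a ≥ 2, a − c ≥ 0, c − b ≥ -1.
Adding all 5 inequalities: the left sides telescope to 0, and the right sides sum to 2 + (-2) + 2 + 0 + (-1) = 1. So 0 ≥ 1, which is false.

Unsatisfiable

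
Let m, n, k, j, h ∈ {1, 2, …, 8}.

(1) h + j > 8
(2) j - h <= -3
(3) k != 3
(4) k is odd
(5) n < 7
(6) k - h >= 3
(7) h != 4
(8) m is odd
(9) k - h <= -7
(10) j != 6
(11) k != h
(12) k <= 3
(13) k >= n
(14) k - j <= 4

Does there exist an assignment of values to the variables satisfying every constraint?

Unsatisfiable

Constraints 2, 6, and 14 give j − k ≥ -4, k − h ≥ 3, h − j ≥ 3.
Adding all 3 inequalities: the left sides telescope to 0, and the right sides sum to (-4) + 3 + 3 = 2. So 0 ≥ 2, which is false.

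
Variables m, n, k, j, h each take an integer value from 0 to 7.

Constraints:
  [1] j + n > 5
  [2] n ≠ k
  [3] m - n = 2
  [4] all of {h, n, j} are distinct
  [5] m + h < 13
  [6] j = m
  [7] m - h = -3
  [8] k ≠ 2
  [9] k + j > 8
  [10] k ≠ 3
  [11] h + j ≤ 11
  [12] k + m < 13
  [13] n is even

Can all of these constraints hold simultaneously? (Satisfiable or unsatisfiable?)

One satisfying assignment is m = 4, n = 2, k = 7, j = 4, h = 7.
For the less obvious constraints — constraint 1: j + n = 6; constraint 3: m - n = 2; constraint 5: m + h = 11 — and the others hold by inspection.

Satisfiable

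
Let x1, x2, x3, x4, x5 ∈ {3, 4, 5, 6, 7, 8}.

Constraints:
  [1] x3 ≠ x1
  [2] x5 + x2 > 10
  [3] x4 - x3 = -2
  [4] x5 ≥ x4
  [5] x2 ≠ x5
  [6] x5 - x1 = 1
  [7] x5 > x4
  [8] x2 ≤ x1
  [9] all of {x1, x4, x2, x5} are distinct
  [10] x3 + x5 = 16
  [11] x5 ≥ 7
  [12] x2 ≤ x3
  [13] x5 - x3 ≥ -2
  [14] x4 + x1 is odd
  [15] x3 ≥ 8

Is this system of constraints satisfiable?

Try x1 = 7, x2 = 4, x3 = 8, x4 = 6, x5 = 8.
Check constraint 2: x5 + x2 = 12; constraint 3: x4 - x3 = -2; constraint 6: x5 - x1 = 1. The remaining constraints are straightforward to verify.

Satisfiable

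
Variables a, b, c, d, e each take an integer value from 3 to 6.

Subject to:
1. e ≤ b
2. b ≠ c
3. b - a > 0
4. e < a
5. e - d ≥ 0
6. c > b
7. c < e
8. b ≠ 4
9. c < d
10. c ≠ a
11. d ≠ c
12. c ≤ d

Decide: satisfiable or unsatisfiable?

Unsatisfiable

Constraints 3, 4, 6, and 7 give e < a, a < b, b < c, c < e. Chaining: e < a < b < c < e, which forces e < e — impossible.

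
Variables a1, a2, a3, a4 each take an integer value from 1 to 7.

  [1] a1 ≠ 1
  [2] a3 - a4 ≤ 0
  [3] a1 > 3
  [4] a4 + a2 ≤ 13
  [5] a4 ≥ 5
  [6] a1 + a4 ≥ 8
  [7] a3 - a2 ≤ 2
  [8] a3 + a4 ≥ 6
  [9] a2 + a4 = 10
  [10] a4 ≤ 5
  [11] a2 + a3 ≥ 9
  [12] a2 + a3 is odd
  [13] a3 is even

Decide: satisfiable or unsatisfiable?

Satisfiable

Setting (a1, a2, a3, a4) = (5, 5, 4, 5) satisfies everything: constraint 2: a3 - a4 = -1; constraint 4: a4 + a2 = 10; constraint 6: a1 + a4 = 10, and the others follow.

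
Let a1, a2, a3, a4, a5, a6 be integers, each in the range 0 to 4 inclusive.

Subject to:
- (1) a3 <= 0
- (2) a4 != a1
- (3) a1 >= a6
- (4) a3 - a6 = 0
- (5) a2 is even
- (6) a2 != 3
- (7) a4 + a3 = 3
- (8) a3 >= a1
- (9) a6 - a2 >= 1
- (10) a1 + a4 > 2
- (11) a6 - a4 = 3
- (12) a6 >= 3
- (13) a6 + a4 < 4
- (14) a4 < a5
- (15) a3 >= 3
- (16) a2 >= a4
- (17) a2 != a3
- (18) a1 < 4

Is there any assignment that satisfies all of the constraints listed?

From constraints 3 and 12: a1 ≥ a6 and a6 ≥ 3, so a1 ≥ 3. From constraints 1 and 8: a1 ≤ a3 and a3 ≤ 0, so a1 ≤ 0. But 0 < 3, so no value of a1 works.

Unsatisfiable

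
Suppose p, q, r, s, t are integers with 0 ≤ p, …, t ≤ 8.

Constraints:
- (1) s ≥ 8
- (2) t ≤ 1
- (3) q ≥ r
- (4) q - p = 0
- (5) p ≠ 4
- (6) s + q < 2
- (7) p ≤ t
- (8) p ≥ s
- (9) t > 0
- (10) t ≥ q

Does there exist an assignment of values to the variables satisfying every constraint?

From constraints 1 and 8: p ≥ s and s ≥ 8, so p ≥ 8. From constraints 2 and 7: p ≤ t and t ≤ 1, so p ≤ 1. But 1 < 8, so no value of p works.

Unsatisfiable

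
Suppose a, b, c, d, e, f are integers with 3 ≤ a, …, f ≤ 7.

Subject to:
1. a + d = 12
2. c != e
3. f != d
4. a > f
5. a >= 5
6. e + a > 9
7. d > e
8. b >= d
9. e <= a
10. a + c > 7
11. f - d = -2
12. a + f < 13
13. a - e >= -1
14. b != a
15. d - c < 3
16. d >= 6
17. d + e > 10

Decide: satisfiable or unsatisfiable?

Satisfiable

Take a = 6, b = 7, c = 4, d = 6, e = 5, f = 4. Then constraint 1: a + d = 12; constraint 6: e + a = 11; constraint 10: a + c = 10, and every other listed constraint is also met.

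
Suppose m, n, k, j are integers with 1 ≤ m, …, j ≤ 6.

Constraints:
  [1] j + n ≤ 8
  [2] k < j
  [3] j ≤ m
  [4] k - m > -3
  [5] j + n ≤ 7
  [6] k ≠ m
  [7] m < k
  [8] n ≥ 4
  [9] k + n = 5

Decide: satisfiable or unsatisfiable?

Unsatisfiable

Constraints 2, 3, and 7 give m < k, k < j, j ≤ m. Chaining: m < k < j ≤ m, which forces m < m — impossible.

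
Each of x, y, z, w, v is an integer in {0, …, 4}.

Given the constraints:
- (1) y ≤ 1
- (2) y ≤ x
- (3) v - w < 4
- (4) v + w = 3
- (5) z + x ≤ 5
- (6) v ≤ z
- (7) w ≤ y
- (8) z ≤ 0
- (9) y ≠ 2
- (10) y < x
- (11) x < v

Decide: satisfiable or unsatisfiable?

From constraints 6 and 8: v ≤ z ≤ 0. From constraints 1 and 7: w ≤ y ≤ 1. Hence v + w ≤ 1. But constraint 4 requires v + w = 3, and 3 > 1. Contradiction.

Unsatisfiable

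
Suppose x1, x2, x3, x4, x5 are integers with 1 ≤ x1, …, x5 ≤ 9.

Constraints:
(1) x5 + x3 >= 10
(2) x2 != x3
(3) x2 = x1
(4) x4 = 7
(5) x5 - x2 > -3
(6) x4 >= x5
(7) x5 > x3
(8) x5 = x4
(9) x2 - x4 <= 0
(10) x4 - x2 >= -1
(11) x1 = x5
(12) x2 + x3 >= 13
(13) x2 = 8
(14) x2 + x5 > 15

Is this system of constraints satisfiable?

Unsatisfiable

Constraint 13 fixes x2 = 8 and constraint 4 fixes x4 = 7. Constraints 3, 8, and 11 give x2 = x1 = x5 = x4, so x2 = x4. But 8 ≠ 7 — contradiction.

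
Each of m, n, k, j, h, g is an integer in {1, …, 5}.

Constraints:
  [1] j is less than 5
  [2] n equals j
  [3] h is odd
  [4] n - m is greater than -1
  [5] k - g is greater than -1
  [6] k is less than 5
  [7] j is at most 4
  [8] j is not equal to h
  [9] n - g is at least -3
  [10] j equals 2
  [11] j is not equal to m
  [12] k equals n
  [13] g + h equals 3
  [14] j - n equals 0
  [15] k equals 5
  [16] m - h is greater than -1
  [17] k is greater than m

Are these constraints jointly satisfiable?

Constraint 15 fixes k = 5 and constraint 10 fixes j = 2. Constraints 2 and 12 give k = n = j, so k = j. But 5 ≠ 2 — contradiction.

Unsatisfiable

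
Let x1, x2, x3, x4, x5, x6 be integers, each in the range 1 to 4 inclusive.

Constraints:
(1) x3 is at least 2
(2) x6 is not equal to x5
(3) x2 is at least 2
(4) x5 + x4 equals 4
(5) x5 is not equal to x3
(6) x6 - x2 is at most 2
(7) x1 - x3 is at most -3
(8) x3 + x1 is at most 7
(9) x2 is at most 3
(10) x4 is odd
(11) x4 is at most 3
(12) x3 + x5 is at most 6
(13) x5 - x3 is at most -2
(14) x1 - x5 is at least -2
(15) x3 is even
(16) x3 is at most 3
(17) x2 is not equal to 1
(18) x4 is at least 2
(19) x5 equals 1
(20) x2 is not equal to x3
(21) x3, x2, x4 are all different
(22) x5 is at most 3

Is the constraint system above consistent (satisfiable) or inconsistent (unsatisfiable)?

Constraints 1, 3, 9, 11, 16, and 18 confine each of x3, x2, x4 to the 2 values {2, 3}.
Constraint 21 requires all 3 of them to be distinct, but only 2 values are available — impossible by the pigeonhole principle.

Unsatisfiable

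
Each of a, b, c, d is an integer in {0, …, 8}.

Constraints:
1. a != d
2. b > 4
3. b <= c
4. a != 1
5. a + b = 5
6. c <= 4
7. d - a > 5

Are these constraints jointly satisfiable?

Unsatisfiable

From constraint 2: b ≥ 5. From constraints 3 and 6: b ≤ c and c ≤ 4, so b ≤ 4. But 4 < 5, so no value of b works.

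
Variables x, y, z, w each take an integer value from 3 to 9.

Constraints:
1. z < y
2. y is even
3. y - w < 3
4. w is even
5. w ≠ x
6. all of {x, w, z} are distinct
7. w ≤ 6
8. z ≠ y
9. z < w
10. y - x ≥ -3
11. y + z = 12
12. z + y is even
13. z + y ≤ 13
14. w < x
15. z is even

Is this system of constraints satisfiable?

Take x = 9, y = 8, z = 4, w = 6. Then constraint 3: y - w = 2; constraint 10: y - x = -1; constraint 11: y + z = 12, and every other listed constraint is also met.

Satisfiable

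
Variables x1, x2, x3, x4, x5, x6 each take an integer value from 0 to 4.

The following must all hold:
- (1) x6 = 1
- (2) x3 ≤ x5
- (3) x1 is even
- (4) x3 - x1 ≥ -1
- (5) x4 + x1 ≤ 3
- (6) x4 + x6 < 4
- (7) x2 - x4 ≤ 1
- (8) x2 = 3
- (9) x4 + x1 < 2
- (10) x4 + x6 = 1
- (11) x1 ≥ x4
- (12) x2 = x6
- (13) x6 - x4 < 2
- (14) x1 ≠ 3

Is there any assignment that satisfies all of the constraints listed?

Constraint 8 fixes x2 = 3 and constraint 1 fixes x6 = 1, but constraint 12 requires x2 = x6. Since 3 ≠ 1, contradiction.

Unsatisfiable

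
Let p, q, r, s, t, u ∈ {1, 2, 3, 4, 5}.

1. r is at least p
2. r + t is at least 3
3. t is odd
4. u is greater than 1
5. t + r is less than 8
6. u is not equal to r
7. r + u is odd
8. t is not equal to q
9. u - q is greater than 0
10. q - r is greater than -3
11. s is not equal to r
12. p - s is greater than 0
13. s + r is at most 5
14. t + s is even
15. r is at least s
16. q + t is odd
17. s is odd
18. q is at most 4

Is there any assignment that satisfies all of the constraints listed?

Satisfiable

Setting (p, q, r, s, t, u) = (4, 4, 4, 1, 1, 5) satisfies everything: constraint 2: r + t = 5; constraint 5: t + r = 5; constraint 9: u - q = 1, and the others follow.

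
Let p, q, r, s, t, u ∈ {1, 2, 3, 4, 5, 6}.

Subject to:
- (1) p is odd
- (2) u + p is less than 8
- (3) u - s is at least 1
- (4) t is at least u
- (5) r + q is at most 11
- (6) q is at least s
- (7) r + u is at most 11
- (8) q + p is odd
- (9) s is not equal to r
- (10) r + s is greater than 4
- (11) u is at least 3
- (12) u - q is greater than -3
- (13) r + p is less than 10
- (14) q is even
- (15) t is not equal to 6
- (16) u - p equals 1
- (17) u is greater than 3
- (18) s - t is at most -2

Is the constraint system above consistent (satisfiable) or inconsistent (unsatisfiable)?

Satisfiable

The assignment p = 3, q = 6, r = 5, s = 1, t = 5, u = 4 works:
  constraint 2 holds since u + p = 7.
  constraint 3 holds since u - s = 3.
The rest check out directly.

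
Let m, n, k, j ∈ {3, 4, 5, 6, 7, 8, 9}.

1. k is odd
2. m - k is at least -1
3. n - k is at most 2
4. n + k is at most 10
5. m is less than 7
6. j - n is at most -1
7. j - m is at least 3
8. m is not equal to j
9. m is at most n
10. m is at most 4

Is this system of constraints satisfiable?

Unsatisfiable

Constraints 2, 3, 6, and 7 give m − k ≥ -1, k − n ≥ -2, n − j ≥ 1, j − m ≥ 3.
Adding all 4 inequalities: the left sides telescope to 0, and the right sides sum to (-1) + (-2) + 1 + 3 = 1. So 0 ≥ 1, which is false.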